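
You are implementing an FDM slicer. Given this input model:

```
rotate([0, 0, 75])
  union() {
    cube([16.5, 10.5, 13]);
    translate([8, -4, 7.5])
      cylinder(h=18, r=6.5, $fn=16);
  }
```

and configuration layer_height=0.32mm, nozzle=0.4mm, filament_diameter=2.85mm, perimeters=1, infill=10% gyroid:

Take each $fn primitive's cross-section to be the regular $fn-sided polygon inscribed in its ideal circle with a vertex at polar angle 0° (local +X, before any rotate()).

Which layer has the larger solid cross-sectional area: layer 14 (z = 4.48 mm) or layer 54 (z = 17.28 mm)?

Layer 14 (z = 4.48): the cube is present — its section is the full 16.5×10.5 rectangle (area 173.25 mm²); the cylinder at (8, -4) does not reach this height (z outside [7.5, 25.5]); Merging all regions: only the 16.5×10.5 cube is present, so the union is just that shape — area = 173.25 mm²; (whole slice rotated 75° about Z — lengths, areas and connectivity unchanged). So its area = 173.25 mm². Layer 54 (z = 17.28): the cube does not reach this height (z outside [0, 13]); the cylinder at (8, -4): section is a regular 16-gon, circumradius r=6.5 (area = (16/2)·6.500²·sin(360°/16) = 129.35 mm²); Combining (union): only the r=6.5 cylinder at (8, -4) is present, so the union is just that shape — area = 129.35 mm²; (whole slice rotated 75° about Z — lengths, areas and connectivity unchanged). So its area = 129.35 mm². Layer 14 is larger (173.25 vs 129.35 mm²).

layer 14 (z = 4.48 mm)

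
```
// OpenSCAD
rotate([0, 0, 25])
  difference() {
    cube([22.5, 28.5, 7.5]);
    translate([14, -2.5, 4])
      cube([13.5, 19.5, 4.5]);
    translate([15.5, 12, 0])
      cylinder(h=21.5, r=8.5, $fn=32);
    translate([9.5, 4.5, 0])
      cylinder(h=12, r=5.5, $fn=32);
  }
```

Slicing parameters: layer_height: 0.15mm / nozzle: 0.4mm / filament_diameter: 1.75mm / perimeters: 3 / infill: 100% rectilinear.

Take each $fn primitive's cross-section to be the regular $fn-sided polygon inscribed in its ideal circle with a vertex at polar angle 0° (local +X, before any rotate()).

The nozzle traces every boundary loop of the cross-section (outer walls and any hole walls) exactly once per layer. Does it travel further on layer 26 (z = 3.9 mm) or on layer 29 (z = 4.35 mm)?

layer 26 (z = 3.9 mm)

Layer 26 (z = 3.9): the cube is present — its section is the full 22.5×28.5 rectangle (perimeter 102.00 mm); the cube at (14, -2.5) is not intersected at this z (z outside [4, 8.5]); the cylinder at (15.5, 12): section is a regular 32-gon, circumradius r=8.5 (perimeter = 2·32·8.500·sin(180°/32) = 53.32 mm); the r=5.5 cylinder at (9.5, 4.5) gives a regular 32-gon of circumradius 5.5 (constant along its height) (perimeter = 2·32·5.500·sin(180°/32) = 34.50 mm); After the difference (first − rest): starting from the 22.5×28.5 cube, the r=8.5 cylinder at (15.5, 12) partially overlaps it — only the 215.97 mm² overlap (of its 225.52 mm²) is removed, clipping the outline; the r=5.5 cylinder at (9.5, 4.5) partially overlaps it — only the 60.93 mm² overlap (of its 94.42 mm²) is removed, clipping the outline — boundary = 135.01 mm; (whole slice rotated 25° about Z — lengths, areas and connectivity unchanged). So its perimeter = 135.01 mm. Layer 29 (z = 4.35): the cube is present — its section is the full 22.5×28.5 rectangle (perimeter 102.00 mm); the cube at (14, -2.5) is present — its section is the full 13.5×19.5 rectangle (perimeter 66.00 mm); the r=8.5 cylinder at (15.5, 12) gives a regular 32-gon of circumradius 8.5 (constant along its height) (perimeter = 2·32·8.500·sin(180°/32) = 53.32 mm); the r=5.5 cylinder at (9.5, 4.5) contributes a regular 32-gon of circumradius 5.5 (perimeter = 2·32·5.500·sin(180°/32) = 34.50 mm); Taking the first minus the rest: starting from the 22.5×28.5 cube, the 13.5×19.5 cube at (14, -2.5) partially overlaps it — only the 144.50 mm² overlap (of its 263.25 mm²) is removed, clipping the outline; the r=8.5 cylinder at (15.5, 12) partially overlaps it — only the 109.24 mm² overlap (of its 225.52 mm²) is removed, clipping the outline; the r=5.5 cylinder at (9.5, 4.5) partially overlaps it — only the 59.70 mm² overlap (of its 94.42 mm²) is removed, clipping the outline — boundary = 109.16 mm; (whole slice rotated 25° about Z — lengths, areas and connectivity unchanged). So its perimeter = 109.16 mm. Layer 26 is larger (135.01 vs 109.16 mm).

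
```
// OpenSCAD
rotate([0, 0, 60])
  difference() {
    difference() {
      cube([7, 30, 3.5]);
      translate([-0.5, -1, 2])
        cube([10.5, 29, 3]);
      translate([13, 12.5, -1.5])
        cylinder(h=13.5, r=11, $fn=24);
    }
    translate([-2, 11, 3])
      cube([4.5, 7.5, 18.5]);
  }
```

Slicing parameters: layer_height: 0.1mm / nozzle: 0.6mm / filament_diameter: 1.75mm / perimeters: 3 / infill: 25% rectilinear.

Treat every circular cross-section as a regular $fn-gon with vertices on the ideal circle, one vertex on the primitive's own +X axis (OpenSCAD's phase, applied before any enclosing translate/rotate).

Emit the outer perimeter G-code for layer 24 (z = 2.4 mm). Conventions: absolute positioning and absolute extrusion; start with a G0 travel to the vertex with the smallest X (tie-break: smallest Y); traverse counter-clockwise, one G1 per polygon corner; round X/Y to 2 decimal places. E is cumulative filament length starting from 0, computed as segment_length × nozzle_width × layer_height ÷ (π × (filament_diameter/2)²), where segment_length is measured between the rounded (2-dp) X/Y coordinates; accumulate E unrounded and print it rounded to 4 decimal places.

G0 X-25.98 Y15.00 Z2.40
G1 X-24.25 Y14.00 E0.0498
G1 X-20.75 Y20.06 E0.2244
G1 X-22.48 Y21.06 E0.2743
G1 X-25.98 Y15.00 E0.4488

At z = 2.4 mm: the 7×30 cube contributes its full rectangle; the cube at (-0.5, -1) is present — its section is the full 10.5×29 rectangle; the cylinder at (13, 12.5): section is a regular 24-gon, circumradius r=11; Subtracting the remaining from the first: starting from the 7×30 cube, the 10.5×29 cube at (-0.5, -1) partially overlaps it — only the 196.00 mm² overlap (of its 304.50 mm²) is removed, clipping the outline; the r=11 cylinder at (13, 12.5) misses the remaining region (no effect) — 1 connected region; the cube at (-2, 11) is absent (z outside [3, 21.5]); After the difference (first − rest): none of the subtracted shapes is present at this height, so the result so far is unchanged — 1 connected region; (rotated 60° about Z; rotation is an isometry so areas/perimeters/island counts are preserved). The outline is a single polygon with 4 vertices. Extrusion per mm of travel: 0.6 × 0.1 / (π × 0.875²) = 0.024945. Accumulating E over each segment gives final E = 0.4488.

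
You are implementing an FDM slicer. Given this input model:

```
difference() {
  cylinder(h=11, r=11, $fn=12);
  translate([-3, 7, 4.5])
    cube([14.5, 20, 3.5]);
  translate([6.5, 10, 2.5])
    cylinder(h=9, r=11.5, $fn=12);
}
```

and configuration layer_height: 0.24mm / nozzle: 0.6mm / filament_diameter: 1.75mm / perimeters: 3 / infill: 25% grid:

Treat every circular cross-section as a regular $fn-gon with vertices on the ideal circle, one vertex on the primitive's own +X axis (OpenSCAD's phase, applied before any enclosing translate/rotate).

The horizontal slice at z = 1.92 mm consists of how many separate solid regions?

At z = 1.92 mm: the r=11 cylinder contributes a regular 12-gon of circumradius 11; the cube at (-3, 7) is absent (z outside [4.5, 8]); the cylinder at (6.5, 10) is absent (z outside [2.5, 11.5]); Subtracting the remaining from the first: none of the subtracted shapes is present at this height, so the r=11 cylinder is unchanged — 1 connected region. The result has 1 disconnected region.

1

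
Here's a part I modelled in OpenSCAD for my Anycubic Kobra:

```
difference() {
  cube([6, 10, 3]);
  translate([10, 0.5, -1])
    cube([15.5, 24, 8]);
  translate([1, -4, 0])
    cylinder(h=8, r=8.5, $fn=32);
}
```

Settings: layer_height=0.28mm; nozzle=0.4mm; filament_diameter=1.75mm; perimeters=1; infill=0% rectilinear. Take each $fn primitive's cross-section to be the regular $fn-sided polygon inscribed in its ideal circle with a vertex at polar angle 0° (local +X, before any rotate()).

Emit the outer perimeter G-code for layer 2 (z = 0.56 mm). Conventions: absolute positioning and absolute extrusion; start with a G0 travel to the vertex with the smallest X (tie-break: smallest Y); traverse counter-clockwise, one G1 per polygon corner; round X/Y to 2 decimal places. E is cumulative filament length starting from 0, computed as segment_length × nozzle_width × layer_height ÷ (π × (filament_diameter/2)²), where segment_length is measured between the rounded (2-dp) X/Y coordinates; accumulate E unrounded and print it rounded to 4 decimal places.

G0 X0.00 Y4.40 Z0.56
G1 X1.00 Y4.50 E0.0468
G1 X2.66 Y4.34 E0.1245
G1 X4.25 Y3.85 E0.2019
G1 X5.72 Y3.07 E0.2794
G1 X6.00 Y2.84 E0.2963
G1 X6.00 Y10.00 E0.6297
G1 X0.00 Y10.00 E0.9091
G1 X0.00 Y4.40 E1.1698

At z = 0.56 mm: the 6×10 cube contributes its full rectangle; the cube at (10, 0.5) (footprint 15.5×24) is included at this height; the cylinder at (1, -4): section is a regular 32-gon, circumradius r=8.5; Subtracting the remaining from the first: starting from the 6×10 cube, the 15.5×24 cube at (10, 0.5) misses the remaining region (no effect); the r=8.5 cylinder at (1, -4) partially overlaps it — only the 24.21 mm² overlap (of its 225.52 mm²) is removed, clipping the outline — 1 connected region. The outline is a single polygon with 8 vertices. Extrusion per mm of travel: 0.4 × 0.28 / (π × 0.875²) = 0.046564. Accumulating E over each segment gives final E = 1.1698.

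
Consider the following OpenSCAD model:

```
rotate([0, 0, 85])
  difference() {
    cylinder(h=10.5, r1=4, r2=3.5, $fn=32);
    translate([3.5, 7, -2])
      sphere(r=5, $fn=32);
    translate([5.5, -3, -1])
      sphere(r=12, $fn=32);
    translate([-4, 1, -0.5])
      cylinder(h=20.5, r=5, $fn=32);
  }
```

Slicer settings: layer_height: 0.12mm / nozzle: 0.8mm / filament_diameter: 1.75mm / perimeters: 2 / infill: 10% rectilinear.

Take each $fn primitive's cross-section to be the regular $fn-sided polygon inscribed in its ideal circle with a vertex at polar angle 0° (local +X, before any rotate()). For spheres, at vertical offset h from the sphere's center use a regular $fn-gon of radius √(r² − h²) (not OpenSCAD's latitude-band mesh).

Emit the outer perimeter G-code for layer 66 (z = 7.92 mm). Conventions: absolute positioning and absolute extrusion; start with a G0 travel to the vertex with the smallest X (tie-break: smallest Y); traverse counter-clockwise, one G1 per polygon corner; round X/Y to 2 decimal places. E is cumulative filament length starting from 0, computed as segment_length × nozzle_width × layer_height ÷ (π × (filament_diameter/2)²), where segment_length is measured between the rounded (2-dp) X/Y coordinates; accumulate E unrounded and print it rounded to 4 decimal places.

G0 X-3.56 Y0.57 Z7.92
G1 X-3.15 Y0.74 E0.0177
G1 X-3.43 Y1.15 E0.0375
G1 X-3.48 Y1.01 E0.0435
G1 X-3.56 Y0.57 E0.0613

At z = 7.92 mm: the cone (r1=4→r2=3.5) has section circumradius 3.623 here — a regular 32-gon; the sphere at (3.5, 7) does not reach this height (|z−center|=9.920 > r=5); the r=12 sphere at (5.5, -3) contributes a regular 32-gon of circumradius √(12²−8.92²) = 8.027; the r=5 cylinder at (-4, 1) contributes a regular 32-gon of circumradius 5; Taking the first minus the rest: starting from the cone, the r=12 sphere at (5.5, -3) partially overlaps it — only the 30.92 mm² overlap (of its 201.13 mm²) is removed, clipping the outline; the r=5 cylinder at (-4, 1) partially overlaps it — only the 9.94 mm² overlap (of its 78.04 mm²) is removed, clipping the outline — 1 connected region; (whole slice rotated 85° about Z — lengths, areas and connectivity unchanged). The outline is a single polygon with 4 vertices. Extrusion per mm of travel: 0.8 × 0.12 / (π × 0.875²) = 0.039912. Accumulating E over each segment gives final E = 0.0613.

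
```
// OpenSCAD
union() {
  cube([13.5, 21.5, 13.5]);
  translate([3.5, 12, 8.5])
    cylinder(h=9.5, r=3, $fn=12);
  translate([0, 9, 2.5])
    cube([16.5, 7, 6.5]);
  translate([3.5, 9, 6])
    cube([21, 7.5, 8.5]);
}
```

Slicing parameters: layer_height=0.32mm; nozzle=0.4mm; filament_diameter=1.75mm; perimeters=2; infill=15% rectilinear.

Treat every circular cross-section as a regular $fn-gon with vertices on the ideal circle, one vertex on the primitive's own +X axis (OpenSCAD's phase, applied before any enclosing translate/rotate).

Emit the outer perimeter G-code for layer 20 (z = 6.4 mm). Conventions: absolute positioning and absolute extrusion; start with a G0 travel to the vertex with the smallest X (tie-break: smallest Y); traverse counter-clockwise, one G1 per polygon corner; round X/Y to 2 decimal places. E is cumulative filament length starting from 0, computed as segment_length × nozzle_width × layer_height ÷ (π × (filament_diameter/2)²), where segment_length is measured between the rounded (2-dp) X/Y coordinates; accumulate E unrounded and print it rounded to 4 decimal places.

G0 X0.00 Y0.00 Z6.40
G1 X13.50 Y0.00 E0.7184
G1 X13.50 Y9.00 E1.1974
G1 X24.50 Y9.00 E1.7827
G1 X24.50 Y16.50 E2.1819
G1 X13.50 Y16.50 E2.7672
G1 X13.50 Y21.50 E3.0333
G1 X0.00 Y21.50 E3.7517
G1 X0.00 Y0.00 E4.8959

At z = 6.4 mm: the cube is present — its section is the full 13.5×21.5 rectangle; the cylinder at (3.5, 12) is absent (z outside [8.5, 18]); the 16.5×7 cube at (0, 9) contributes its full rectangle; the cube at (3.5, 9) (footprint 21×7.5) is included at this height; Combining (union): the regions partially overlap (shared area 190.50 mm²), so overlapping operands fuse into one piece — 1 connected region. The outline is a single polygon with 8 vertices. Extrusion per mm of travel: 0.4 × 0.32 / (π × 0.875²) = 0.053216. Accumulating E over each segment gives final E = 4.8959.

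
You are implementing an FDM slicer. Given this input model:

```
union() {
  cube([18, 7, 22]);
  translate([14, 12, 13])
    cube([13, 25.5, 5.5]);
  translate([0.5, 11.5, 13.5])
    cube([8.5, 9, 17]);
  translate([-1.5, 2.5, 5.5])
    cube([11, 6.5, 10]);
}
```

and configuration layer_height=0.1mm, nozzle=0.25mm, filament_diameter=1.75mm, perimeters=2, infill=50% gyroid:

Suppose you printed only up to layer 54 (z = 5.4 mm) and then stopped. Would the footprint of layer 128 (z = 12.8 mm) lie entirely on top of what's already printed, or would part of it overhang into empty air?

part overhangs

Compare the two slices. At z = 5.4: the cube is present — its section is the full 18×7 rectangle (area 126.00 mm²); the cube at (14, 12) is absent (z outside [13, 18.5]); the cube at (0.5, 11.5) is absent (z outside [13.5, 30.5]); the cube at (-1.5, 2.5) is absent (z outside [5.5, 15.5]); Merging all regions: only the 18×7 cube is present, so the union is just that shape — area = 126.00 mm². At z = 12.8: the 18×7 cube contributes its full rectangle (area 126.00 mm²); the cube at (14, 12) does not reach this height (z outside [13, 18.5]); the cube at (0.5, 11.5) is not intersected at this z (z outside [13.5, 30.5]); the 11×6.5 cube at (-1.5, 2.5) contributes its full rectangle (area 71.50 mm²); Combining (union): the regions partially overlap — summed areas 197.50 mm² minus the doubly-counted overlap 42.75 mm² gives 154.75 mm² — area = 154.75 mm². Checking containment: at z = 12.8 the cross-section extends beyond the z = 5.4 cross-section by about 28.75 mm².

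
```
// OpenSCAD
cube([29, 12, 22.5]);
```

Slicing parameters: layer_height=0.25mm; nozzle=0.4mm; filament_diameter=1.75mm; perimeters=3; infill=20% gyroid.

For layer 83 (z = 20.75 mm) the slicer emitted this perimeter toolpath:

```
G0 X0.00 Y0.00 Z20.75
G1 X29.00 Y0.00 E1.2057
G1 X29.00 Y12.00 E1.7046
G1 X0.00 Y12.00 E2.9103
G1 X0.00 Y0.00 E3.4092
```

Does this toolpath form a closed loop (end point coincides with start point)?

yes

Start point (G0): (0.00, 0.00). End point (last G1): the path returns to the start — closed.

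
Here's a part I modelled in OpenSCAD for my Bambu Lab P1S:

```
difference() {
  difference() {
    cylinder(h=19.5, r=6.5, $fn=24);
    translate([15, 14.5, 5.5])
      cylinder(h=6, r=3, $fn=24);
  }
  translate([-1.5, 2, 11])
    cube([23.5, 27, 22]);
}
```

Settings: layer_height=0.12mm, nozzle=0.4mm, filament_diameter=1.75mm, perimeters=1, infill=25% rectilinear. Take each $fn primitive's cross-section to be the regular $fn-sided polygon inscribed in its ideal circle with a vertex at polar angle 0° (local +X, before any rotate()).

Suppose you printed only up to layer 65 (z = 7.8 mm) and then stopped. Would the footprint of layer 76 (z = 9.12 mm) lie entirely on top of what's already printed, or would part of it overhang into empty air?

entirely on top

Compare the two slices. At z = 7.8: the cylinder: section is a regular 24-gon, circumradius r=6.5 (area = (24/2)·6.500²·sin(360°/24) = 131.22 mm²); the r=3 cylinder at (15, 14.5) gives a regular 24-gon of circumradius 3 (constant along its height) (area = (24/2)·3.000²·sin(360°/24) = 27.95 mm²); Subtracting the remaining from the first: starting from the r=6.5 cylinder (131.22 mm²), the r=3 cylinder at (15, 14.5) misses the remaining region (no effect) — area = 131.22 mm²; the cube at (-1.5, 2) does not reach this height (z outside [11, 33]); Taking the first minus the rest: none of the subtracted shapes is present at this height, so that combined region is unchanged — area = 131.22 mm². At z = 9.12: the r=6.5 cylinder contributes a regular 24-gon of circumradius 6.5 (area = (24/2)·6.500²·sin(360°/24) = 131.22 mm²); the r=3 cylinder at (15, 14.5) contributes a regular 24-gon of circumradius 3 (area = (24/2)·3.000²·sin(360°/24) = 27.95 mm²); Taking the first minus the rest: starting from the r=6.5 cylinder (131.22 mm²), the r=3 cylinder at (15, 14.5) misses the remaining region (no effect) — area = 131.22 mm²; the cube at (-1.5, 2) is not intersected at this z (z outside [11, 33]); Subtracting the remaining from the first: none of the subtracted shapes is present at this height, so the result so far is unchanged — area = 131.22 mm². Checking containment: the cross-section at z = 9.12 is a subset of the cross-section at z = 7.8.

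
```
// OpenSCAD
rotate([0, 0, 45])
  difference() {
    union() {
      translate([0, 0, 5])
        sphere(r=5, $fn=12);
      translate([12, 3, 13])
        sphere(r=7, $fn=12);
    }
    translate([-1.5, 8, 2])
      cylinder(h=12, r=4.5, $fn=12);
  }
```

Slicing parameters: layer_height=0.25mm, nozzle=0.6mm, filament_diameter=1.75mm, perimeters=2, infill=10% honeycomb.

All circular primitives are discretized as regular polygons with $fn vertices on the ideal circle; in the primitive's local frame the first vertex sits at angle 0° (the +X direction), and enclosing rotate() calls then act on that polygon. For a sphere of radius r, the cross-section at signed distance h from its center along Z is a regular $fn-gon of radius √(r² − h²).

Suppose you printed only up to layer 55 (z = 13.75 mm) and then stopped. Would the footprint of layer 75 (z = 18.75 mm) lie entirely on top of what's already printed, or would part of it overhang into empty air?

Compare the two slices. At z = 13.75: the sphere does not reach this height (|z−center|=8.750 > r=5); the r=7 sphere at (12, 3) slices to a regular 12-gon of circumradius 6.960 (√(r²−h²) with h=0.75 from center) (area = (12/2)·6.960²·sin(360°/12) = 145.31 mm²); Combining (union): only the r=7 sphere at (12, 3) is present, so the union is just that shape — area = 145.31 mm²; the r=4.5 cylinder at (-1.5, 8) contributes a regular 12-gon of circumradius 4.5 (area = (12/2)·4.500²·sin(360°/12) = 60.75 mm²); After the difference (first − rest): starting from that combined region (145.31 mm²), the r=4.5 cylinder at (-1.5, 8) misses the remaining region (no effect) — area = 145.31 mm²; (rotated 45° about Z; rotation is an isometry so areas/perimeters/island counts are preserved). At z = 18.75: the sphere does not reach this height (|z−center|=13.750 > r=5); the r=7 sphere at (12, 3) slices to a regular 12-gon of circumradius 3.992 (√(r²−h²) with h=5.75 from center) (area = (12/2)·3.992²·sin(360°/12) = 47.81 mm²); Combining (union): only the r=7 sphere at (12, 3) is present, so the union is just that shape — area = 47.81 mm²; the cylinder at (-1.5, 8) does not reach this height (z outside [2, 14]); After the difference (first − rest): none of the subtracted shapes is present at this height, so the result so far is unchanged — area = 47.81 mm²; (rotated 45° about Z; rotation is an isometry so areas/perimeters/island counts are preserved). Checking containment: the cross-section at z = 18.75 is a subset of the cross-section at z = 13.75.

entirely on top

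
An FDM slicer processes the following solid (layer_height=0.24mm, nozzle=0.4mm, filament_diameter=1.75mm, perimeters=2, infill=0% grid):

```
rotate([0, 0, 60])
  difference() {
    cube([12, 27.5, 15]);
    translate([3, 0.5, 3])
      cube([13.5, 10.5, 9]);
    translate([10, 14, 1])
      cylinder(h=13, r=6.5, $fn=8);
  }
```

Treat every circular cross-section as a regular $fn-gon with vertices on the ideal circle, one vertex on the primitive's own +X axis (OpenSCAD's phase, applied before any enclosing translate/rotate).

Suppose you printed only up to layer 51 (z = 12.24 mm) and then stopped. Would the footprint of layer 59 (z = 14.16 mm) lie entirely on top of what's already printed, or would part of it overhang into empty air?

part overhangs

Compare the two slices. At z = 12.24: the 12×27.5 cube contributes its full rectangle (area 330.00 mm²); the cube at (3, 0.5) is absent (z outside [3, 12]); the r=6.5 cylinder at (10, 14) gives a regular 8-gon of circumradius 6.5 (constant along its height) (area = (8/2)·6.500²·sin(360°/8) = 119.50 mm²); After the difference (first − rest): starting from the 12×27.5 cube (330.00 mm²), the r=6.5 cylinder at (10, 14) partially overlaps it — only the 84.09 mm² overlap (of its 119.50 mm²) is removed, clipping the outline — area = 245.91 mm²; (rotated 60° about Z; rotation is an isometry so areas/perimeters/island counts are preserved). At z = 14.16: the cube (footprint 12×27.5) is included at this height (area 330.00 mm²); the cube at (3, 0.5) is absent (z outside [3, 12]); the cylinder at (10, 14) is not intersected at this z (z outside [1, 14]); Subtracting the remaining from the first: none of the subtracted shapes is present at this height, so the 12×27.5 cube is unchanged — area = 330.00 mm²; (whole slice rotated 60° about Z — lengths, areas and connectivity unchanged). Checking containment: at z = 14.16 the cross-section extends beyond the z = 12.24 cross-section by about 84.09 mm².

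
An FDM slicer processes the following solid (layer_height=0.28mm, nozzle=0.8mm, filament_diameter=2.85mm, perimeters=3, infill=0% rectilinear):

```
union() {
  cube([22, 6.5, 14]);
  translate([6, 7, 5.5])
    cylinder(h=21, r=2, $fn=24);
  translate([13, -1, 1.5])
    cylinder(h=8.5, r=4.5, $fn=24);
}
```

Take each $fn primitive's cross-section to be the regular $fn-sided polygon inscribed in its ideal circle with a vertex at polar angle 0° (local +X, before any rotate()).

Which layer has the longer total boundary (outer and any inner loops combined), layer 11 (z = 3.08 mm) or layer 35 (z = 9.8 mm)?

Layer 11 (z = 3.08): the cube (footprint 22×6.5) is included at this height (perimeter 57.00 mm); the cylinder at (6, 7) does not reach this height (z outside [5.5, 26.5]); the r=4.5 cylinder at (13, -1) contributes a regular 24-gon of circumradius 4.5 (perimeter = 2·24·4.500·sin(180°/24) = 28.19 mm); Taking the union: the regions partially overlap (shared area 22.58 mm²), so the edge portions inside another operand are dropped and the merged outline is re-measured after clipping — boundary = 64.38 mm. So its perimeter = 64.38 mm. Layer 35 (z = 9.8): the cube (footprint 22×6.5) is included at this height (perimeter 57.00 mm); the r=2 cylinder at (6, 7) gives a regular 24-gon of circumradius 2 (constant along its height) (perimeter = 2·24·2.000·sin(180°/24) = 12.53 mm); the r=4.5 cylinder at (13, -1) gives a regular 24-gon of circumradius 4.5 (constant along its height) (perimeter = 2·24·4.500·sin(180°/24) = 28.19 mm); Combining (union): the regions partially overlap (shared area 26.82 mm²), so the edge portions inside another operand are dropped and the merged outline is re-measured after clipping — boundary = 67.78 mm. So its perimeter = 67.78 mm. Layer 35 is larger (67.78 vs 64.38 mm).

layer 35 (z = 9.8 mm)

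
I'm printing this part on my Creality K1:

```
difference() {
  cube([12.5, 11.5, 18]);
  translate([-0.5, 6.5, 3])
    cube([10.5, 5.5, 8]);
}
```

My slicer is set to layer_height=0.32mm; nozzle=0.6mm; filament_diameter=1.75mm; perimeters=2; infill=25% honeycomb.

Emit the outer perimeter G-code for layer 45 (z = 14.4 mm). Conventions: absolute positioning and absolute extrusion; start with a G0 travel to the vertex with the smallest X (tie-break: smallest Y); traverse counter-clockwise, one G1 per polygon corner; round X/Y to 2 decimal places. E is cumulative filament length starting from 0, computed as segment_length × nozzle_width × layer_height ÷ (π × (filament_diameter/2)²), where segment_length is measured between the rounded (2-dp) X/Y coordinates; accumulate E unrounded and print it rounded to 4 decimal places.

At z = 14.4 mm: the 12.5×11.5 cube contributes its full rectangle; the cube at (-0.5, 6.5) is not intersected at this z (z outside [3, 11]); Subtracting the remaining from the first: none of the subtracted shapes is present at this height, so the 12.5×11.5 cube is unchanged — 1 connected region. The outline is a single polygon with 4 vertices. Extrusion per mm of travel: 0.6 × 0.32 / (π × 0.875²) = 0.079824. Accumulating E over each segment gives final E = 3.8316.

G0 X0.00 Y0.00 Z14.40
G1 X12.50 Y0.00 E0.9978
G1 X12.50 Y11.50 E1.9158
G1 X0.00 Y11.50 E2.9136
G1 X0.00 Y0.00 E3.8316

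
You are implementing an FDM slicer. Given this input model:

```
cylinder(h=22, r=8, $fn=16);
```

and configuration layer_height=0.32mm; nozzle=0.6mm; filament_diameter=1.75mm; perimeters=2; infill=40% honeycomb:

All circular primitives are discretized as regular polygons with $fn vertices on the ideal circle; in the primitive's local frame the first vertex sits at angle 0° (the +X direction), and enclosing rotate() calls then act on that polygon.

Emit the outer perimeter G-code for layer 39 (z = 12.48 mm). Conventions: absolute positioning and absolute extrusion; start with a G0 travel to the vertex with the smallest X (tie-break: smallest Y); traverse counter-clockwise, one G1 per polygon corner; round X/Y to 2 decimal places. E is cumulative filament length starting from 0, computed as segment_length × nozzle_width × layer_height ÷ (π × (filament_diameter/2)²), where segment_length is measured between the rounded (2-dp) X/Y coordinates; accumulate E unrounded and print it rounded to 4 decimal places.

At z = 12.48 mm: the r=8 cylinder contributes a regular 16-gon of circumradius 8. The outline is a single polygon with 16 vertices. Extrusion per mm of travel: 0.6 × 0.32 / (π × 0.875²) = 0.079824. Accumulating E over each segment gives final E = 3.9869.

G0 X-8.00 Y0.00 Z12.48
G1 X-7.39 Y-3.06 E0.2491
G1 X-5.66 Y-5.66 E0.4984
G1 X-3.06 Y-7.39 E0.7476
G1 X0.00 Y-8.00 E0.9967
G1 X3.06 Y-7.39 E1.2458
G1 X5.66 Y-5.66 E1.4951
G1 X7.39 Y-3.06 E1.7444
G1 X8.00 Y0.00 E1.9934
G1 X7.39 Y3.06 E2.2425
G1 X5.66 Y5.66 E2.4918
G1 X3.06 Y7.39 E2.7411
G1 X0.00 Y8.00 E2.9901
G1 X-3.06 Y7.39 E3.2392
G1 X-5.66 Y5.66 E3.4885
G1 X-7.39 Y3.06 E3.7378
G1 X-8.00 Y0.00 E3.9869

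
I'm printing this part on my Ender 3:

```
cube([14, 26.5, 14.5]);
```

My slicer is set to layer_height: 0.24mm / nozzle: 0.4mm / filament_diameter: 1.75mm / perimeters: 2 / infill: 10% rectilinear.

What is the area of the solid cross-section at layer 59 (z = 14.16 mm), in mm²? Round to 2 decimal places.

371.00 mm²

At z = 14.16 mm: the cube is present — its section is the full 14×26.5 rectangle (area 371.00 mm²). Overall, the cross-section is a single solid region. Net area = 371.00 mm².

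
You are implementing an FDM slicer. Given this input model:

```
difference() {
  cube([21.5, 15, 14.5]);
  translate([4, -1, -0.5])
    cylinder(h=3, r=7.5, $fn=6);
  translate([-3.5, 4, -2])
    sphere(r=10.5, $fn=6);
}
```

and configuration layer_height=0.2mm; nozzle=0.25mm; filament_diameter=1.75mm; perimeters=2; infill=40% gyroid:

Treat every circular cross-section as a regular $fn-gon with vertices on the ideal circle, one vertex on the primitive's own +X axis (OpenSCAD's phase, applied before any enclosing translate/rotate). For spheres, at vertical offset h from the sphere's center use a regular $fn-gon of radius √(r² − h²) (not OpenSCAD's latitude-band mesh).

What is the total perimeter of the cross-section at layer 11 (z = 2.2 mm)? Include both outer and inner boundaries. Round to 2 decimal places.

At z = 2.2 mm: the cube is present — its section is the full 21.5×15 rectangle (perimeter 73.00 mm); the r=7.5 cylinder at (4, -1) gives a regular 6-gon of circumradius 7.5 (constant along its height) (perimeter = 2·6·7.500·sin(180°/6) = 45.00 mm); the sphere at (-3.5, 4): section is a regular 6-gon, circumradius = √(r²−h²) = √(10.5²−4.2²) = 9.623 (perimeter = 2·6·9.623·sin(180°/6) = 57.74 mm); Taking the first minus the rest: starting from the 21.5×15 cube, the r=7.5 cylinder at (4, -1) partially overlaps it — only the 51.25 mm² overlap (of its 146.14 mm²) is removed, clipping the outline; the r=10.5 sphere at (-3.5, 4) partially overlaps it — only the 22.53 mm² overlap (of its 240.61 mm²) is removed, clipping the outline — boundary = 67.79 mm. Overall, the cross-section is a single solid region. Total boundary length (outer) = 67.79 mm.

67.79 mm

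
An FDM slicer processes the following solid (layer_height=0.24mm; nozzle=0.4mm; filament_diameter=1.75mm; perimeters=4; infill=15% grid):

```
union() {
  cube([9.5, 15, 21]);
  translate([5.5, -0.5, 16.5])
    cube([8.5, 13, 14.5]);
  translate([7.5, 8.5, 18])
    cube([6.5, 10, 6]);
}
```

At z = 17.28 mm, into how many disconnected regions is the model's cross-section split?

At z = 17.28 mm: the 9.5×15 cube contributes its full rectangle; the 8.5×13 cube at (5.5, -0.5) contributes its full rectangle; the cube at (7.5, 8.5) is not intersected at this z (z outside [18, 24]); Merging all regions: the regions partially overlap (shared area 50.00 mm²), so overlapping operands fuse into one piece — 1 connected region. The result has 1 disconnected region.

1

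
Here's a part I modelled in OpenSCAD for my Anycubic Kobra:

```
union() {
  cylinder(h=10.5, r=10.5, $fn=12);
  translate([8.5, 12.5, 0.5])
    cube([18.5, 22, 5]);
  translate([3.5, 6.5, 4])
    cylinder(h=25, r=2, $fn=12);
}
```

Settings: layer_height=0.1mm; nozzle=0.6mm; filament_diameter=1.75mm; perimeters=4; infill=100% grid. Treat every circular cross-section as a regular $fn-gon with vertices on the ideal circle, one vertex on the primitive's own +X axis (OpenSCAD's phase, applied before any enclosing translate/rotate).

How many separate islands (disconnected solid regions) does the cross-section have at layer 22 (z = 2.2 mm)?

At z = 2.2 mm: the cylinder: section is a regular 12-gon, circumradius r=10.5; the cube at (8.5, 12.5) is present — its section is the full 18.5×22 rectangle; the cylinder at (3.5, 6.5) does not reach this height (z outside [4, 29]); Combining (union): the 2 present regions are separate (no shared area or edge), so areas and boundary lengths simply add and each stays a separate island — 2 connected regions. Overall, the cross-section has 2 separate islands. Island count = 2.

2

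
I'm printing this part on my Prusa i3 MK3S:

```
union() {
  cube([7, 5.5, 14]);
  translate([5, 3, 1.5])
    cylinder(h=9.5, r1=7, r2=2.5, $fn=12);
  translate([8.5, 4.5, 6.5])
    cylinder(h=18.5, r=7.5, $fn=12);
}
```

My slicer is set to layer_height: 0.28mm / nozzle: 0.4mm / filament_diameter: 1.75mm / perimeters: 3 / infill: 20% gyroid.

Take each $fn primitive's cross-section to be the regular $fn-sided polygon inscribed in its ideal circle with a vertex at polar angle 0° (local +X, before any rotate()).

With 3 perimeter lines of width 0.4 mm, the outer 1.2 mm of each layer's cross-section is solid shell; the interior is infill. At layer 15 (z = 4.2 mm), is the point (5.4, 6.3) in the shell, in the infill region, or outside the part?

At z = 4.2 mm: the cube (footprint 7×5.5) is included at this height; the cone at (5, 3) (r1=7→r2=2.5) has section circumradius 5.721 here — a regular 12-gon; the cylinder at (8.5, 4.5) is not intersected at this z (z outside [6.5, 25]); Combining (union): the regions partially overlap (shared area 38.48 mm²), so overlapping operands fuse into one piece — 1 connected region. Overall, the cross-section is a single solid region. The nearest boundary edge runs (5.00, 8.72)→(7.86, 7.95); distance from the point to it = 2.24 mm. The point is inside the cross-section and 2.24 mm from the nearest boundary — more than the 1.2 mm shell width (3 × 0.4), so it's in the infill interior.

infill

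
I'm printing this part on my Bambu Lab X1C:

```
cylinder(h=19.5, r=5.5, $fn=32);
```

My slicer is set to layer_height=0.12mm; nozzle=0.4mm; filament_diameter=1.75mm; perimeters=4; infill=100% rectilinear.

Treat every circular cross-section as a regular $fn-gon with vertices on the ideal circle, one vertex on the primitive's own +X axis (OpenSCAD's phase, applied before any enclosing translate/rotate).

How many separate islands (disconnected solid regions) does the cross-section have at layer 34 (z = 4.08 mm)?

At z = 4.08 mm: the r=5.5 cylinder contributes a regular 32-gon of circumradius 5.5. Overall, the cross-section is a single solid region. Island count = 1.

1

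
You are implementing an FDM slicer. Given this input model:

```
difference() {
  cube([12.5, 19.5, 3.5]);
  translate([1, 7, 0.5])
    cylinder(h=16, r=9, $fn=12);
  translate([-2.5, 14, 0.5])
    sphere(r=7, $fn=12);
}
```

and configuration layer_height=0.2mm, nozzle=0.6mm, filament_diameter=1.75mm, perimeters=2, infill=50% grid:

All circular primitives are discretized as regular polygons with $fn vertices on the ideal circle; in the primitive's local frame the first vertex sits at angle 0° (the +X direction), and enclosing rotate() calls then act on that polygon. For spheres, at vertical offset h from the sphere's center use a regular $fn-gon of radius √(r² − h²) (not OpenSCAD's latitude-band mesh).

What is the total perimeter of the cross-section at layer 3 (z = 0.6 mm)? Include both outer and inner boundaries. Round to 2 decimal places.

At z = 0.6 mm: the cube (footprint 12.5×19.5) is included at this height (perimeter 64.00 mm); the r=9 cylinder at (1, 7) contributes a regular 12-gon of circumradius 9 (perimeter = 2·12·9.000·sin(180°/12) = 55.90 mm); the r=7 sphere at (-2.5, 14) contributes a regular 12-gon of circumradius √(7²−0.1²) = 6.999 (perimeter = 2·12·6.999·sin(180°/12) = 43.48 mm); Subtracting the remaining from the first: starting from the 12.5×19.5 cube, the r=9 cylinder at (1, 7) partially overlaps it — only the 130.76 mm² overlap (of its 243.00 mm²) is removed, clipping the outline; the r=7 sphere at (-2.5, 14) partially overlaps it — only the 12.17 mm² overlap (of its 146.97 mm²) is removed, clipping the outline — boundary = 60.78 mm. Overall, the cross-section is a single solid region. Total boundary length (outer) = 60.78 mm.

60.78 mm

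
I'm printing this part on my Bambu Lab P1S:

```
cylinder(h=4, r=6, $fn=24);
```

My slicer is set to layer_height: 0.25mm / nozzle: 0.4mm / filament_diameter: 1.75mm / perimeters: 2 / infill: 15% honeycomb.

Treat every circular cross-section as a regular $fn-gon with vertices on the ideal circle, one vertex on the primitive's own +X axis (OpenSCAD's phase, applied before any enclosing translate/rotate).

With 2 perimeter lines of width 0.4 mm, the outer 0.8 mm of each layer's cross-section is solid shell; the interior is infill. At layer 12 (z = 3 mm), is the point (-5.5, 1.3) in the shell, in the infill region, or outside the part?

At z = 3 mm: the r=6 cylinder contributes a regular 24-gon of circumradius 6. Overall, the cross-section is a single solid region. The nearest boundary edge runs (-5.80, 1.55)→(-6.00, 0.00); distance from the point to it = 0.33 mm. The point is inside the cross-section, 0.33 mm from the nearest boundary — within the 0.8 mm shell band (2 × 0.4).

shell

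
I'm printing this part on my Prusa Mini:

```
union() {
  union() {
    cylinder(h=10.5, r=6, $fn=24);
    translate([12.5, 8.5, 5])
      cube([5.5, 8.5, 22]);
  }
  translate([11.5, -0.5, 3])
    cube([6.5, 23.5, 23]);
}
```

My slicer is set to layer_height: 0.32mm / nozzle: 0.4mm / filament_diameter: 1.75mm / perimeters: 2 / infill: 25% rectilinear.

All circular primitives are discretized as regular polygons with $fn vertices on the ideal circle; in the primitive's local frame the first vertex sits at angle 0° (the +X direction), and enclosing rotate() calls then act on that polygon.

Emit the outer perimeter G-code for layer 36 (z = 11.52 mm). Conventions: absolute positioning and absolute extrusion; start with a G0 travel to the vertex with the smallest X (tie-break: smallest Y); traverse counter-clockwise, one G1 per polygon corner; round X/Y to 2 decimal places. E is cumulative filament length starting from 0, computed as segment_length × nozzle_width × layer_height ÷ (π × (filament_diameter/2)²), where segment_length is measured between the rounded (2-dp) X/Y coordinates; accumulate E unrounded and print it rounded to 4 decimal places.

G0 X11.50 Y-0.50 Z11.52
G1 X18.00 Y-0.50 E0.3459
G1 X18.00 Y23.00 E1.5965
G1 X11.50 Y23.00 E1.9424
G1 X11.50 Y-0.50 E3.1930

At z = 11.52 mm: the cylinder does not reach this height (z outside [0, 10.5]); the cube at (12.5, 8.5) (footprint 5.5×8.5) is included at this height; Taking the union: only the 5.5×8.5 cube at (12.5, 8.5) is present, so the union is just that shape — 1 connected region; the 6.5×23.5 cube at (11.5, -0.5) contributes its full rectangle; Merging all regions: that combined region lies entirely inside the 6.5×23.5 cube at (11.5, -0.5), so the union is just the 6.5×23.5 cube at (11.5, -0.5) — 1 connected region. The outline is a single polygon with 4 vertices. Extrusion per mm of travel: 0.4 × 0.32 / (π × 0.875²) = 0.053216. Accumulating E over each segment gives final E = 3.1930.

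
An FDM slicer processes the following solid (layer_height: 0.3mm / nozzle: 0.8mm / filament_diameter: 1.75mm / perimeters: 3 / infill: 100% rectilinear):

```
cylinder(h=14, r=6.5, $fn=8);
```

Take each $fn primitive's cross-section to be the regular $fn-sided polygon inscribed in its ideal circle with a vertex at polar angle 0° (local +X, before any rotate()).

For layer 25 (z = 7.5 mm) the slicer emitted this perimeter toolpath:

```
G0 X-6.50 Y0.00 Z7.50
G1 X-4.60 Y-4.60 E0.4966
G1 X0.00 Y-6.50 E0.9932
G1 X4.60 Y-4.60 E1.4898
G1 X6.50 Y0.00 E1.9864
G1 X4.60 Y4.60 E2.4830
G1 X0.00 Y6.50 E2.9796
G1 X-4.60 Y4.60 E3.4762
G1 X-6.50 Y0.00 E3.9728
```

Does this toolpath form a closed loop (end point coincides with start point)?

Start point (G0): (-6.50, 0.00). End point (last G1): the path returns to the start — closed.

yes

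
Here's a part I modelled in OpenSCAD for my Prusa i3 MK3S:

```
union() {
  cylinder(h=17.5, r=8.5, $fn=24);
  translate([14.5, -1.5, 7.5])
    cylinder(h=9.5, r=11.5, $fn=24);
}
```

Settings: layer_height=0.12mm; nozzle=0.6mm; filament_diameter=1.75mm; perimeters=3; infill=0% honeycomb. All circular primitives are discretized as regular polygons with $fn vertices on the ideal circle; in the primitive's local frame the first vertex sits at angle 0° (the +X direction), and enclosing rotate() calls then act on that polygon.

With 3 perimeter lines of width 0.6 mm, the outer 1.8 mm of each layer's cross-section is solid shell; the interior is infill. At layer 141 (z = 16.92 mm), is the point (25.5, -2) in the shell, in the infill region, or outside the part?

At z = 16.92 mm: the cylinder: section is a regular 24-gon, circumradius r=8.5; the r=11.5 cylinder at (14.5, -1.5) contributes a regular 24-gon of circumradius 11.5; Combining (union): the regions partially overlap (shared area 48.47 mm²), so overlapping operands fuse into one piece — 1 connected region. Overall, the cross-section is a single solid region. The nearest boundary edge runs (26.00, -1.50)→(25.61, -4.48); distance from the point to it = 0.43 mm. The point is inside the cross-section, 0.43 mm from the nearest boundary — within the 1.8 mm shell band (3 × 0.6).

shell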